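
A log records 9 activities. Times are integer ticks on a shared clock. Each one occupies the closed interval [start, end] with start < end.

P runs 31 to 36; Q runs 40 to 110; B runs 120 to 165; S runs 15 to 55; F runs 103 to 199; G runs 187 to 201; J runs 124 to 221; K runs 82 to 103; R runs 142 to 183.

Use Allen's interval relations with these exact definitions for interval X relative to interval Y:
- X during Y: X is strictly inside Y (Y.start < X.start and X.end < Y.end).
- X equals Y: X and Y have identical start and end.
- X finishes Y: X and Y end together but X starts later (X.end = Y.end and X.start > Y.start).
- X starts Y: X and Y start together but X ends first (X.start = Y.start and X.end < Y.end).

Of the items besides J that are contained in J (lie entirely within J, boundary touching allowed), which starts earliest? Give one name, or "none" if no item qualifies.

R

Target J = [124, 221].
B [120, 165] → overlaps → excluded.
F [103, 199] → overlaps → excluded.
G [187, 201] → during → candidate.
K [82, 103] → before → excluded.
P [31, 36] → before → excluded.
Q [40, 110] → before → excluded.
R [142, 183] → during → candidate.
S [15, 55] → before → excluded.
Among candidates, earliest start is 142 → R.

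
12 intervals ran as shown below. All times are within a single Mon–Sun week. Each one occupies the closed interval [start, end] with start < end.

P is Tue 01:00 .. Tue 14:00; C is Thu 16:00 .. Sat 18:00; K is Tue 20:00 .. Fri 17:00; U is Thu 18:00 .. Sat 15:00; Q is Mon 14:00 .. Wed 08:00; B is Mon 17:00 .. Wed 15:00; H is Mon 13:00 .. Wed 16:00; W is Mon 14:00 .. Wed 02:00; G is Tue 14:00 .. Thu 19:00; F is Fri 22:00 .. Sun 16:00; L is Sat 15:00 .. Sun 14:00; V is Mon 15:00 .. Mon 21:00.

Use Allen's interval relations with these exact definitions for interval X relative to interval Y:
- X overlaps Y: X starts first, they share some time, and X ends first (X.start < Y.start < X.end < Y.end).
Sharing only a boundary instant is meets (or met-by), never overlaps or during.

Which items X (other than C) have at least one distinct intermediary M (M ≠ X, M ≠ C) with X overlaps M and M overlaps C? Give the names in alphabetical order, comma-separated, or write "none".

B, G, H, Q, W

Target C = [Thu 16:00, Sat 18:00].
Intermediaries M with M overlaps C: G, K.
Via G — items with X overlaps G: B, H, Q, W.
Via K — items with X overlaps K: B, G, H, Q, W.
Union: B, G, H, Q, W.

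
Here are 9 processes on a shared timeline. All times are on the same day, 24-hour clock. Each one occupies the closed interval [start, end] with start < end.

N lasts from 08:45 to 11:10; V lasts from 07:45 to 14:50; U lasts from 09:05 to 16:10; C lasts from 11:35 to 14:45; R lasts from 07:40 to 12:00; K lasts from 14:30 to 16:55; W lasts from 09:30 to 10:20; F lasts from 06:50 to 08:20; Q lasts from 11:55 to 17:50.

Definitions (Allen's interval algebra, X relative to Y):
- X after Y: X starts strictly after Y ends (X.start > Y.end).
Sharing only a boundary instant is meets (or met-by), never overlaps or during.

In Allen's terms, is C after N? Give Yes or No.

C = [11:35, 14:45], N = [08:45, 11:10].
Actual relation of C to N: after.
Asked whether 'after' holds → Yes.

Yes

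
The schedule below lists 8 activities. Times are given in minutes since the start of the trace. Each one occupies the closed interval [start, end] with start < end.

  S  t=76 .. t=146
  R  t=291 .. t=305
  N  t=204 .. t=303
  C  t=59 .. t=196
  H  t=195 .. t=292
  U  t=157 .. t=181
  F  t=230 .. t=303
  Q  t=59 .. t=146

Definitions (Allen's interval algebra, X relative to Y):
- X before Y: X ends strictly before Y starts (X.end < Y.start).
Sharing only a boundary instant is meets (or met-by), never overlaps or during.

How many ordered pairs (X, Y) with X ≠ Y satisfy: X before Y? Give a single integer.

17

Checking all 56 ordered pairs for relation 'before'; matching pairs in alphabetical order:
(C, F): C before F ✓
(C, N): C before N ✓
(C, R): C before R ✓
(Q, F): Q before F ✓
(Q, H): Q before H ✓
(Q, N): Q before N ✓
(Q, R): Q before R ✓
(Q, U): Q before U ✓
(S, F): S before F ✓
(S, H): S before H ✓
(S, N): S before N ✓
(S, R): S before R ✓
(S, U): S before U ✓
(U, F): U before F ✓
(U, H): U before H ✓
(U, N): U before N ✓
(U, R): U before R ✓
Count: 17.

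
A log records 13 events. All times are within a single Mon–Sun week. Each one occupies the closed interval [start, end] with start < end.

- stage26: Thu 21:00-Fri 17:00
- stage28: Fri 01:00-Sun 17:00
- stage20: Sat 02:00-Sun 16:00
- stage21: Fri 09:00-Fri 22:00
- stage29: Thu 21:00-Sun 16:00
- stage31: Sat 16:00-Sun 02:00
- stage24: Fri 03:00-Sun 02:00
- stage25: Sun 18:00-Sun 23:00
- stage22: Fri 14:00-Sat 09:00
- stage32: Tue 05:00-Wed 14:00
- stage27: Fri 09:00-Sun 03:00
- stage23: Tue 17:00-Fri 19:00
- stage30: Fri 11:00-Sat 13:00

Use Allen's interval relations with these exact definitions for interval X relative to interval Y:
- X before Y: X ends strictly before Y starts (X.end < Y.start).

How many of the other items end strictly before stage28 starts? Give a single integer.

Target stage28 = [Fri 01:00, Sun 17:00].
stage20 [Sat 02:00, Sun 16:00] → during → no.
stage21 [Fri 09:00, Fri 22:00] → during → no.
stage22 [Fri 14:00, Sat 09:00] → during → no.
stage23 [Tue 17:00, Fri 19:00] → overlaps → no.
stage24 [Fri 03:00, Sun 02:00] → during → no.
stage25 [Sun 18:00, Sun 23:00] → after → no.
stage26 [Thu 21:00, Fri 17:00] → overlaps → no.
stage27 [Fri 09:00, Sun 03:00] → during → no.
stage29 [Thu 21:00, Sun 16:00] → overlaps → no.
stage30 [Fri 11:00, Sat 13:00] → during → no.
stage31 [Sat 16:00, Sun 02:00] → during → no.
stage32 [Tue 05:00, Wed 14:00] → before → counts.
Total: 1.

1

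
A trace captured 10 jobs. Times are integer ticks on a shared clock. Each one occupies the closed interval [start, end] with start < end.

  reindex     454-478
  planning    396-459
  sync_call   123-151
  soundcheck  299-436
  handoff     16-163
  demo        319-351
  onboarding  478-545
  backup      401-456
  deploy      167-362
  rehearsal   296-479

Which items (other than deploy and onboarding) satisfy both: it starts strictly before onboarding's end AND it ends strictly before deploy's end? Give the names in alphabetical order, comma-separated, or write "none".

demo, handoff, sync_call

Conditions: its start is strictly before onboarding's end (X.start < 545) AND its end is strictly before deploy's end (X.end < 362).
backup: start 401 < 545? ✓; end 456 < 362? ✗ → no.
demo: start 319 < 545? ✓; end 351 < 362? ✓ → yes.
handoff: start 16 < 545? ✓; end 163 < 362? ✓ → yes.
planning: start 396 < 545? ✓; end 459 < 362? ✗ → no.
rehearsal: start 296 < 545? ✓; end 479 < 362? ✗ → no.
reindex: start 454 < 545? ✓; end 478 < 362? ✗ → no.
soundcheck: start 299 < 545? ✓; end 436 < 362? ✗ → no.
sync_call: start 123 < 545? ✓; end 151 < 362? ✓ → yes.
Result: demo, handoff, sync_call.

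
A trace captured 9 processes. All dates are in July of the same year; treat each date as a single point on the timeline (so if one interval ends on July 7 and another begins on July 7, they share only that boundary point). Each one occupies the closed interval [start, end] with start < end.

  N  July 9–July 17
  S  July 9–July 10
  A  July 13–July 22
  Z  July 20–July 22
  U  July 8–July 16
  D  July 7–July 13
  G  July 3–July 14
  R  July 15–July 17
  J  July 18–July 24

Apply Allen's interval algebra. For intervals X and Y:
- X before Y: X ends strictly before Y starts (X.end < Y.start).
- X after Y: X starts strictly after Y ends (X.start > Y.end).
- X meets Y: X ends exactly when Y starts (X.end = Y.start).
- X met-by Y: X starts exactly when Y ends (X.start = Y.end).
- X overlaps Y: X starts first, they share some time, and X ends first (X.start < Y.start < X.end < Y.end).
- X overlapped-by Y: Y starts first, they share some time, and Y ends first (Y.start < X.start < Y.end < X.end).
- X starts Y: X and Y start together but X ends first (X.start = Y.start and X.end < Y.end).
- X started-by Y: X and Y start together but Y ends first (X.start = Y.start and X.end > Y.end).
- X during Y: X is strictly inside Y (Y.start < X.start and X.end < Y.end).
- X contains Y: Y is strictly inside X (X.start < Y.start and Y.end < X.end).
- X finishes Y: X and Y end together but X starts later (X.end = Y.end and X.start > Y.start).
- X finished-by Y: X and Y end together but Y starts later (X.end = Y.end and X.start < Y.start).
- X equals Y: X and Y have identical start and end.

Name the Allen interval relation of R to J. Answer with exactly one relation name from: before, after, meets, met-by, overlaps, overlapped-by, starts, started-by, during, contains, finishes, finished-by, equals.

before

R = [July 15, July 17]; J = [July 18, July 24].
Compare endpoints: R.start < J.start, R.start < J.end, R.end < J.start, R.end < J.end.
That pattern is 'before'.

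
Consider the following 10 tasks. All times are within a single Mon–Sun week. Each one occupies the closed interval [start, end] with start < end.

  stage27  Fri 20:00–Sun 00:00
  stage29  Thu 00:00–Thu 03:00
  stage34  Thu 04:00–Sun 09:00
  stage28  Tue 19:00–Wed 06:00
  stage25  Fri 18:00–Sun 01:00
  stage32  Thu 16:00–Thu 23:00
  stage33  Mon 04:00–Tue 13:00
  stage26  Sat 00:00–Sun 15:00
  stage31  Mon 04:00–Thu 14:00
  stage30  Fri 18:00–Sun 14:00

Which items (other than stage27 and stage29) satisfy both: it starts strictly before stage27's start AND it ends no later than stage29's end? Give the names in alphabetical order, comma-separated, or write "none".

Conditions: its start is strictly before stage27's start (X.start < Fri 20:00) AND its end is no later than stage29's end (X.end <= Thu 03:00).
stage25: start Fri 18:00 < Fri 20:00? ✓; end Sun 01:00 <= Thu 03:00? ✗ → no.
stage26: start Sat 00:00 < Fri 20:00? ✗; end Sun 15:00 <= Thu 03:00? ✗ → no.
stage28: start Tue 19:00 < Fri 20:00? ✓; end Wed 06:00 <= Thu 03:00? ✓ → yes.
stage30: start Fri 18:00 < Fri 20:00? ✓; end Sun 14:00 <= Thu 03:00? ✗ → no.
stage31: start Mon 04:00 < Fri 20:00? ✓; end Thu 14:00 <= Thu 03:00? ✗ → no.
stage32: start Thu 16:00 < Fri 20:00? ✓; end Thu 23:00 <= Thu 03:00? ✗ → no.
stage33: start Mon 04:00 < Fri 20:00? ✓; end Tue 13:00 <= Thu 03:00? ✓ → yes.
stage34: start Thu 04:00 < Fri 20:00? ✓; end Sun 09:00 <= Thu 03:00? ✗ → no.
Result: stage28, stage33.

stage28, stage33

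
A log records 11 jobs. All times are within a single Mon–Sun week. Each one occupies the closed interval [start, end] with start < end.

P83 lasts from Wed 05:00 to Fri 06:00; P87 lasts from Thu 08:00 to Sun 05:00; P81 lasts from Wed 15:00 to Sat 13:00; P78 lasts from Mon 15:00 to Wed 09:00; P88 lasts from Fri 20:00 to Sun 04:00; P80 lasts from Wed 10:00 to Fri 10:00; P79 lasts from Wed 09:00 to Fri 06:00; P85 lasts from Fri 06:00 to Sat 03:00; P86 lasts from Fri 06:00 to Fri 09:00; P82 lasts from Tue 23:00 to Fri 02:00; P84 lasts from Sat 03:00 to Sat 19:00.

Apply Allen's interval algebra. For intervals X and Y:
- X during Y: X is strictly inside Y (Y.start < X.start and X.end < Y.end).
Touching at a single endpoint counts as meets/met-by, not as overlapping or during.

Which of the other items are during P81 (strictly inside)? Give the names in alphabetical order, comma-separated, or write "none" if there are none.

Target P81 = [Wed 15:00, Sat 13:00].
P78 [Mon 15:00, Wed 09:00] → before → no.
P79 [Wed 09:00, Fri 06:00] → overlaps → no.
P80 [Wed 10:00, Fri 10:00] → overlaps → no.
P82 [Tue 23:00, Fri 02:00] → overlaps → no.
P83 [Wed 05:00, Fri 06:00] → overlaps → no.
P84 [Sat 03:00, Sat 19:00] → overlapped-by → no.
P85 [Fri 06:00, Sat 03:00] → during → yes.
P86 [Fri 06:00, Fri 09:00] → during → yes.
P87 [Thu 08:00, Sun 05:00] → overlapped-by → no.
P88 [Fri 20:00, Sun 04:00] → overlapped-by → no.
Result: P85, P86.

P85, P86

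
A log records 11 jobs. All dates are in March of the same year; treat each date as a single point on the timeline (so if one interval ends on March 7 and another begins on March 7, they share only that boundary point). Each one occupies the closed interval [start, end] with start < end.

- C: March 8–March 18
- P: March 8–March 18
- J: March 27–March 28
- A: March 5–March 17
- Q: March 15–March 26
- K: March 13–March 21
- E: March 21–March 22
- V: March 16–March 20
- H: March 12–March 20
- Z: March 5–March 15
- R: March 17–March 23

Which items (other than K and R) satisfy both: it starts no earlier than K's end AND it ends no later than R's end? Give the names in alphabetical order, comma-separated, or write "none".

E

Conditions: its start is no earlier than K's end (X.start >= March 21) AND its end is no later than R's end (X.end <= March 23).
A: start March 5 >= March 21? ✗; end March 17 <= March 23? ✓ → no.
C: start March 8 >= March 21? ✗; end March 18 <= March 23? ✓ → no.
E: start March 21 >= March 21? ✓; end March 22 <= March 23? ✓ → yes.
H: start March 12 >= March 21? ✗; end March 20 <= March 23? ✓ → no.
J: start March 27 >= March 21? ✓; end March 28 <= March 23? ✗ → no.
P: start March 8 >= March 21? ✗; end March 18 <= March 23? ✓ → no.
Q: start March 15 >= March 21? ✗; end March 26 <= March 23? ✗ → no.
V: start March 16 >= March 21? ✗; end March 20 <= March 23? ✓ → no.
Z: start March 5 >= March 21? ✗; end March 15 <= March 23? ✓ → no.
Result: E.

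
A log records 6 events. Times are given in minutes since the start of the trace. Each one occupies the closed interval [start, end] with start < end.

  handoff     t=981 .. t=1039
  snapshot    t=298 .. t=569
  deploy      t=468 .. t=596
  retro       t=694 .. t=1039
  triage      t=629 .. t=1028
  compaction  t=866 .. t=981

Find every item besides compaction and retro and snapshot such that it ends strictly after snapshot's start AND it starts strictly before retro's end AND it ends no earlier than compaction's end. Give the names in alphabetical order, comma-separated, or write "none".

Conditions: its end is strictly after snapshot's start (X.end > t=298) AND its start is strictly before retro's end (X.start < t=1039) AND its end is no earlier than compaction's end (X.end >= t=981).
deploy: end t=596 > t=298? ✓; start t=468 < t=1039? ✓; end t=596 >= t=981? ✗ → no.
handoff: end t=1039 > t=298? ✓; start t=981 < t=1039? ✓; end t=1039 >= t=981? ✓ → yes.
triage: end t=1028 > t=298? ✓; start t=629 < t=1039? ✓; end t=1028 >= t=981? ✓ → yes.
Result: handoff, triage.

handoff, triage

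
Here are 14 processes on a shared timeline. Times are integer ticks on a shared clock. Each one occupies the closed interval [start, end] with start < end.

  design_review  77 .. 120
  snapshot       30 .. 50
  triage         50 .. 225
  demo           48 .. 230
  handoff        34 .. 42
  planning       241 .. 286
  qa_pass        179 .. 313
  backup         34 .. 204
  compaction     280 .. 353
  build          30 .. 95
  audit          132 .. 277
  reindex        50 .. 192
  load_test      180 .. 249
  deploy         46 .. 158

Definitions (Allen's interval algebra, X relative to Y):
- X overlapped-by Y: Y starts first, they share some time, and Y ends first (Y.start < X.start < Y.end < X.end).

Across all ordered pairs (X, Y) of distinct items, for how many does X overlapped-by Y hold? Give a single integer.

Checking all 182 ordered pairs for relation 'overlapped-by'; matching pairs in alphabetical order:
(audit, backup): audit overlapped-by backup ✓
(audit, demo): audit overlapped-by demo ✓
(audit, deploy): audit overlapped-by deploy ✓
(audit, reindex): audit overlapped-by reindex ✓
(audit, triage): audit overlapped-by triage ✓
(backup, build): backup overlapped-by build ✓
(backup, snapshot): backup overlapped-by snapshot ✓
(compaction, planning): compaction overlapped-by planning ✓
(compaction, qa_pass): compaction overlapped-by qa_pass ✓
(demo, backup): demo overlapped-by backup ✓
(demo, build): demo overlapped-by build ✓
(demo, deploy): demo overlapped-by deploy ✓
(demo, snapshot): demo overlapped-by snapshot ✓
(deploy, build): deploy overlapped-by build ✓
(deploy, snapshot): deploy overlapped-by snapshot ✓
(design_review, build): design_review overlapped-by build ✓
(load_test, backup): load_test overlapped-by backup ✓
(load_test, demo): load_test overlapped-by demo ✓
(load_test, reindex): load_test overlapped-by reindex ✓
(load_test, triage): load_test overlapped-by triage ✓
(planning, audit): planning overlapped-by audit ✓
(planning, load_test): planning overlapped-by load_test ✓
(qa_pass, audit): qa_pass overlapped-by audit ✓
(qa_pass, backup): qa_pass overlapped-by backup ✓
... plus 8 further pairs not listed.
Count: 32.

32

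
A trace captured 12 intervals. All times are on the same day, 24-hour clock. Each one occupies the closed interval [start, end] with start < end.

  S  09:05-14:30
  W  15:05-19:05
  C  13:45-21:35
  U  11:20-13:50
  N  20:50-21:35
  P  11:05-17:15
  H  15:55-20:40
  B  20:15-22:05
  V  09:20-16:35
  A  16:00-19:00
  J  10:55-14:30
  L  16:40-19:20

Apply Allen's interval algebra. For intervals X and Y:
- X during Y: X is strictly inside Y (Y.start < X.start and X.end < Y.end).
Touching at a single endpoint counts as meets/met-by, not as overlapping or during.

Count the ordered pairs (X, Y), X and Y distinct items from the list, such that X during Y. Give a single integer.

13

Checking all 132 ordered pairs for relation 'during'; matching pairs in alphabetical order:
(A, C): A during C ✓
(A, H): A during H ✓
(A, W): A during W ✓
(H, C): H during C ✓
(J, V): J during V ✓
(L, C): L during C ✓
(L, H): L during H ✓
(N, B): N during B ✓
(U, J): U during J ✓
(U, P): U during P ✓
(U, S): U during S ✓
(U, V): U during V ✓
(W, C): W during C ✓
Count: 13.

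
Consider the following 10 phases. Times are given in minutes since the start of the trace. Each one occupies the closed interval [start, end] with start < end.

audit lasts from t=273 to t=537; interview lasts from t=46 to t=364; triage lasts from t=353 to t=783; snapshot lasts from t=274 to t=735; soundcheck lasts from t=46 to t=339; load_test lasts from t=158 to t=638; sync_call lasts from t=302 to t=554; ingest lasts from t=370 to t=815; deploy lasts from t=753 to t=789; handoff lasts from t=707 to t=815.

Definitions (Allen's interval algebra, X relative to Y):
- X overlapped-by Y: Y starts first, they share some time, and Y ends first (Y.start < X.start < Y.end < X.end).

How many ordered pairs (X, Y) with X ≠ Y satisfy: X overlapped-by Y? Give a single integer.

Checking all 90 ordered pairs for relation 'overlapped-by'; matching pairs in alphabetical order:
(audit, interview): audit overlapped-by interview ✓
(audit, soundcheck): audit overlapped-by soundcheck ✓
(deploy, triage): deploy overlapped-by triage ✓
(handoff, snapshot): handoff overlapped-by snapshot ✓
(handoff, triage): handoff overlapped-by triage ✓
(ingest, audit): ingest overlapped-by audit ✓
(ingest, load_test): ingest overlapped-by load_test ✓
(ingest, snapshot): ingest overlapped-by snapshot ✓
(ingest, sync_call): ingest overlapped-by sync_call ✓
(ingest, triage): ingest overlapped-by triage ✓
(load_test, interview): load_test overlapped-by interview ✓
(load_test, soundcheck): load_test overlapped-by soundcheck ✓
(snapshot, audit): snapshot overlapped-by audit ✓
(snapshot, interview): snapshot overlapped-by interview ✓
(snapshot, load_test): snapshot overlapped-by load_test ✓
(snapshot, soundcheck): snapshot overlapped-by soundcheck ✓
(sync_call, audit): sync_call overlapped-by audit ✓
(sync_call, interview): sync_call overlapped-by interview ✓
(sync_call, soundcheck): sync_call overlapped-by soundcheck ✓
(triage, audit): triage overlapped-by audit ✓
(triage, interview): triage overlapped-by interview ✓
(triage, load_test): triage overlapped-by load_test ✓
(triage, snapshot): triage overlapped-by snapshot ✓
(triage, sync_call): triage overlapped-by sync_call ✓
Count: 24.

24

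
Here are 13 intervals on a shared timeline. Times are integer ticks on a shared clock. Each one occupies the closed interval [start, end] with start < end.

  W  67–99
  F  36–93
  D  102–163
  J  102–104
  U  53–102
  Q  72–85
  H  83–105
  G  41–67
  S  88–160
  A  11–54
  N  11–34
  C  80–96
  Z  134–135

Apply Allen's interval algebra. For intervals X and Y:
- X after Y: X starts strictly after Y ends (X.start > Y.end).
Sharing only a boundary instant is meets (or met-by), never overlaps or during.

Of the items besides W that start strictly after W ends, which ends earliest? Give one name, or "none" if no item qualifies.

J

Target W = [67, 99].
A [11, 54] → before → excluded.
C [80, 96] → during → excluded.
D [102, 163] → after → candidate.
F [36, 93] → overlaps → excluded.
G [41, 67] → meets → excluded.
H [83, 105] → overlapped-by → excluded.
J [102, 104] → after → candidate.
N [11, 34] → before → excluded.
Q [72, 85] → during → excluded.
S [88, 160] → overlapped-by → excluded.
U [53, 102] → contains → excluded.
Z [134, 135] → after → candidate.
Among candidates, earliest end is 104 → J.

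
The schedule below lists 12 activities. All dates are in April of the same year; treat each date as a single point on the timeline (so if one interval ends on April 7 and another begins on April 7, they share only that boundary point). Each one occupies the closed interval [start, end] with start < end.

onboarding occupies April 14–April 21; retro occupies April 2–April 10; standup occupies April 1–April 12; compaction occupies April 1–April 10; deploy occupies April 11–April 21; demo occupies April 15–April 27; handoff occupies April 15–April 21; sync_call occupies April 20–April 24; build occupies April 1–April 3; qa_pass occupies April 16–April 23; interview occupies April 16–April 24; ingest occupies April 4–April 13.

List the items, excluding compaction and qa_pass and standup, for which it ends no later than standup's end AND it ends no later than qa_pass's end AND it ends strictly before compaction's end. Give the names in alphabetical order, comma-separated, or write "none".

Conditions: its end is no later than standup's end (X.end <= April 12) AND its end is no later than qa_pass's end (X.end <= April 23) AND its end is strictly before compaction's end (X.end < April 10).
build: end April 3 <= April 12? ✓; end April 3 <= April 23? ✓; end April 3 < April 10? ✓ → yes.
demo: end April 27 <= April 12? ✗; end April 27 <= April 23? ✗; end April 27 < April 10? ✗ → no.
deploy: end April 21 <= April 12? ✗; end April 21 <= April 23? ✓; end April 21 < April 10? ✗ → no.
handoff: end April 21 <= April 12? ✗; end April 21 <= April 23? ✓; end April 21 < April 10? ✗ → no.
ingest: end April 13 <= April 12? ✗; end April 13 <= April 23? ✓; end April 13 < April 10? ✗ → no.
interview: end April 24 <= April 12? ✗; end April 24 <= April 23? ✗; end April 24 < April 10? ✗ → no.
onboarding: end April 21 <= April 12? ✗; end April 21 <= April 23? ✓; end April 21 < April 10? ✗ → no.
retro: end April 10 <= April 12? ✓; end April 10 <= April 23? ✓; end April 10 < April 10? ✗ → no.
sync_call: end April 24 <= April 12? ✗; end April 24 <= April 23? ✗; end April 24 < April 10? ✗ → no.
Result: build.

build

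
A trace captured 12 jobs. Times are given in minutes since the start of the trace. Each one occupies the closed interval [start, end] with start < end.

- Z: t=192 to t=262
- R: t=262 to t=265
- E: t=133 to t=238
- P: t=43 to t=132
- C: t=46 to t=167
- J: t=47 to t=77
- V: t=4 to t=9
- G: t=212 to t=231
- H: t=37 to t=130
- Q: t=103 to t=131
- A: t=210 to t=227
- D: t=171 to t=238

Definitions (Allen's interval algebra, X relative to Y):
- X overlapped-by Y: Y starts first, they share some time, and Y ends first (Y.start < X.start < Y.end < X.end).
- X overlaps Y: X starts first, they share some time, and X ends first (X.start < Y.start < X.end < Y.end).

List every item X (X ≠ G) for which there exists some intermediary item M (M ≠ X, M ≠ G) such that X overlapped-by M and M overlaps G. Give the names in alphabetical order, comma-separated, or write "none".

none

Target G = [t=212, t=231].
Intermediaries M with M overlaps G: A.
Via A — items with X overlapped-by A: none.
Union: none.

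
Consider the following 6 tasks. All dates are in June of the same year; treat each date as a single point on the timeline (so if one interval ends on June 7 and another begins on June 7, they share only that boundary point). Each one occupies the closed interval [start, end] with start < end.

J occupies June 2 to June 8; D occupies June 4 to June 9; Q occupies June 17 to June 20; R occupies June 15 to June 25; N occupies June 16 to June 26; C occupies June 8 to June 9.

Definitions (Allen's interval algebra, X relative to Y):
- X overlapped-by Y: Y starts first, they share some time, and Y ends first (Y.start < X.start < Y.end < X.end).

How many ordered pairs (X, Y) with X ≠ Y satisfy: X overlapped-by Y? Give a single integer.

2

Checking all 30 ordered pairs for relation 'overlapped-by'; matching pairs in alphabetical order:
(D, J): D overlapped-by J ✓
(N, R): N overlapped-by R ✓
Count: 2.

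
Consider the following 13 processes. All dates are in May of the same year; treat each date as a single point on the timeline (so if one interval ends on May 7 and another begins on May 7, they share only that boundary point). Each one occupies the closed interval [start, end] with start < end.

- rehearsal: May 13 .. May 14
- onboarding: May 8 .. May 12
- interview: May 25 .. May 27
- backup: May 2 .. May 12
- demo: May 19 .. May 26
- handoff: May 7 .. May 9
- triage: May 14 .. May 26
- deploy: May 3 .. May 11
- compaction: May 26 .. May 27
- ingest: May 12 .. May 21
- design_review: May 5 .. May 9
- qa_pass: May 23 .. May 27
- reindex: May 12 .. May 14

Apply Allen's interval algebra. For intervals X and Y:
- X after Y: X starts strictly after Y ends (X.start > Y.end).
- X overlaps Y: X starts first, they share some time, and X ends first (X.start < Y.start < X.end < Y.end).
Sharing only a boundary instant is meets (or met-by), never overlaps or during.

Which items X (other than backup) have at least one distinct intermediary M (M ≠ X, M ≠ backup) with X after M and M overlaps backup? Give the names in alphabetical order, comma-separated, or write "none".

none

Target backup = [May 2, May 12].
Intermediaries M with M overlaps backup: none.
Union: none.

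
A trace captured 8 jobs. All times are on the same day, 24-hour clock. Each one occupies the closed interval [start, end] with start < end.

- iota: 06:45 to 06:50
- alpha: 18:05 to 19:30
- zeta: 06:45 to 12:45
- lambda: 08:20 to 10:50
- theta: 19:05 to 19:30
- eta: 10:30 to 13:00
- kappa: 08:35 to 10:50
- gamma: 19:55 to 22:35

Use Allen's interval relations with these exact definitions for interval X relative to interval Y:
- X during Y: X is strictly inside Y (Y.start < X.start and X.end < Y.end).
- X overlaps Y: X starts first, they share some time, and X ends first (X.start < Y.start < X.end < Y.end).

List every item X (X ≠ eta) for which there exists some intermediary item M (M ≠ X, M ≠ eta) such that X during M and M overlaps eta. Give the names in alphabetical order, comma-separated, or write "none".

Target eta = [10:30, 13:00].
Intermediaries M with M overlaps eta: kappa, lambda, zeta.
Via kappa — items with X during kappa: none.
Via lambda — items with X during lambda: none.
Via zeta — items with X during zeta: kappa, lambda.
Union: kappa, lambda.

kappa, lambda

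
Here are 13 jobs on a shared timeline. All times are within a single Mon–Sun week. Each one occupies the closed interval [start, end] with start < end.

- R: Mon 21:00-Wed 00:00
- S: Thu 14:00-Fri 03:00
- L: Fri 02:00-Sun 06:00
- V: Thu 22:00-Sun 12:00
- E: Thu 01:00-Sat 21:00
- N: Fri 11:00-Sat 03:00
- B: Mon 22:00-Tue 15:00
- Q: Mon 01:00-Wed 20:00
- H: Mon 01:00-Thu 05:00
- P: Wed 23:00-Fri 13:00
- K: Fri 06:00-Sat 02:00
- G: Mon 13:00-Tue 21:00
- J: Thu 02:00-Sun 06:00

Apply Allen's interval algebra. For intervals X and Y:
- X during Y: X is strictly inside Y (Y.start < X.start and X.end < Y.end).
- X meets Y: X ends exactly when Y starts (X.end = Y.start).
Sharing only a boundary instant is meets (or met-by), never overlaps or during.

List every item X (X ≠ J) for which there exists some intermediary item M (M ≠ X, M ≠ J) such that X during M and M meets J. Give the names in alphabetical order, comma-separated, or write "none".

Target J = [Thu 02:00, Sun 06:00].
Intermediaries M with M meets J: none.
Union: none.

none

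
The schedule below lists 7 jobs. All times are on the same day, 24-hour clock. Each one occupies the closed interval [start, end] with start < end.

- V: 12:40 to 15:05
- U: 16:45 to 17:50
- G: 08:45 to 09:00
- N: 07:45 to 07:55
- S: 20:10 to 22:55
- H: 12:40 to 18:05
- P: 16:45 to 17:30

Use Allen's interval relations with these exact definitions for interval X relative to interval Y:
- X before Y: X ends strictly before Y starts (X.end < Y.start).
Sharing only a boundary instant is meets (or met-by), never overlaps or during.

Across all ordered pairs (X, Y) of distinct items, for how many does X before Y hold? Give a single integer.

Checking all 42 ordered pairs for relation 'before'; matching pairs in alphabetical order:
(G, H): G before H ✓
(G, P): G before P ✓
(G, S): G before S ✓
(G, U): G before U ✓
(G, V): G before V ✓
(H, S): H before S ✓
(N, G): N before G ✓
(N, H): N before H ✓
(N, P): N before P ✓
(N, S): N before S ✓
(N, U): N before U ✓
(N, V): N before V ✓
(P, S): P before S ✓
(U, S): U before S ✓
(V, P): V before P ✓
(V, S): V before S ✓
(V, U): V before U ✓
Count: 17.

17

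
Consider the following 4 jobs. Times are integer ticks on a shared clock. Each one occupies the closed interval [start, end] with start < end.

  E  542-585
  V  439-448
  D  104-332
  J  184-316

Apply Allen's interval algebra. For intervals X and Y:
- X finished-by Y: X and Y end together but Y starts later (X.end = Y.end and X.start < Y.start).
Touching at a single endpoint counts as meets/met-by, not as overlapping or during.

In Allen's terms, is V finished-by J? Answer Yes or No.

No

V = [439, 448], J = [184, 316].
Actual relation of V to J: after.
Asked whether 'finished-by' holds → No.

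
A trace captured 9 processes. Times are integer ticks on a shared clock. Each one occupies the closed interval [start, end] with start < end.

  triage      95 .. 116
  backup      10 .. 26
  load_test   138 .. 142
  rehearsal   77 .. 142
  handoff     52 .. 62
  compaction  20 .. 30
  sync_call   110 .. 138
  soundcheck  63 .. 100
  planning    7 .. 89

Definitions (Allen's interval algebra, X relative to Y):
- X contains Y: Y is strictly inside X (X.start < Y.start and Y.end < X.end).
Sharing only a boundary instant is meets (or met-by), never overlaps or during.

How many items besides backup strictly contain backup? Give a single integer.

1

Target backup = [10, 26].
compaction [20, 30] → overlapped-by → no.
handoff [52, 62] → after → no.
load_test [138, 142] → after → no.
planning [7, 89] → contains → counts.
rehearsal [77, 142] → after → no.
soundcheck [63, 100] → after → no.
sync_call [110, 138] → after → no.
triage [95, 116] → after → no.
Total: 1.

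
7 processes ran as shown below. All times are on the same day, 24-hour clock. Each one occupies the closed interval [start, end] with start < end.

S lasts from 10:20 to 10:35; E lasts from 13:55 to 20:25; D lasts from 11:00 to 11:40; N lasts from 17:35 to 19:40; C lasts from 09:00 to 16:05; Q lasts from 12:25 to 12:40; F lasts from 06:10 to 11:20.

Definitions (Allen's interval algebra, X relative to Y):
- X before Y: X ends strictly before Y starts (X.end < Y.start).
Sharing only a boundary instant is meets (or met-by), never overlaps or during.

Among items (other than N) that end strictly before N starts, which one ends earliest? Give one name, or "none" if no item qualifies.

Target N = [17:35, 19:40].
C [09:00, 16:05] → before → candidate.
D [11:00, 11:40] → before → candidate.
E [13:55, 20:25] → contains → excluded.
F [06:10, 11:20] → before → candidate.
Q [12:25, 12:40] → before → candidate.
S [10:20, 10:35] → before → candidate.
Among candidates, earliest end is 10:35 → S.

S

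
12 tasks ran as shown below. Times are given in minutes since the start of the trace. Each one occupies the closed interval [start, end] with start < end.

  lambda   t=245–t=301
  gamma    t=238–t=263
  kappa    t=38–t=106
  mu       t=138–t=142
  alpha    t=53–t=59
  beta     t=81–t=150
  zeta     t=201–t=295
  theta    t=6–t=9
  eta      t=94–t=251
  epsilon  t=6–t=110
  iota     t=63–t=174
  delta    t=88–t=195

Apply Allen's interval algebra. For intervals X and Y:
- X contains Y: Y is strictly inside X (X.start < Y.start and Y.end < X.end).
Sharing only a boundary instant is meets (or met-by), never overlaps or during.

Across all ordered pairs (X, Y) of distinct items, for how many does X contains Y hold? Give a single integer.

Checking all 132 ordered pairs for relation 'contains'; matching pairs in alphabetical order:
(beta, mu): beta contains mu ✓
(delta, mu): delta contains mu ✓
(epsilon, alpha): epsilon contains alpha ✓
(epsilon, kappa): epsilon contains kappa ✓
(eta, mu): eta contains mu ✓
(iota, beta): iota contains beta ✓
(iota, mu): iota contains mu ✓
(kappa, alpha): kappa contains alpha ✓
(zeta, gamma): zeta contains gamma ✓
Count: 9.

9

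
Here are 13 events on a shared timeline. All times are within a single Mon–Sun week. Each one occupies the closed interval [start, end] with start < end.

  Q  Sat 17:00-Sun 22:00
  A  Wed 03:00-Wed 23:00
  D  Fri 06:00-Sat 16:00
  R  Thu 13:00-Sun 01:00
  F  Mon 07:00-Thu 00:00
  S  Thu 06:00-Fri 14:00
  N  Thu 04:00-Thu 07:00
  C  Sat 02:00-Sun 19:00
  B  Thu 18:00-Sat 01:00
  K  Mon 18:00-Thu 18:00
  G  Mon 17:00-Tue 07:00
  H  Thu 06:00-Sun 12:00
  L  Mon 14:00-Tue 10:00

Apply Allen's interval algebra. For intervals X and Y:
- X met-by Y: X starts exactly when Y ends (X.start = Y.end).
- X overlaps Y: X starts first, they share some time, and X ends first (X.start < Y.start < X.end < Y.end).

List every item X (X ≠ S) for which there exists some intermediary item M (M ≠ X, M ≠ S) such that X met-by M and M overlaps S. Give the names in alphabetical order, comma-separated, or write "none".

B

Target S = [Thu 06:00, Fri 14:00].
Intermediaries M with M overlaps S: K, N.
Via K — items with X met-by K: B.
Via N — items with X met-by N: none.
Union: B.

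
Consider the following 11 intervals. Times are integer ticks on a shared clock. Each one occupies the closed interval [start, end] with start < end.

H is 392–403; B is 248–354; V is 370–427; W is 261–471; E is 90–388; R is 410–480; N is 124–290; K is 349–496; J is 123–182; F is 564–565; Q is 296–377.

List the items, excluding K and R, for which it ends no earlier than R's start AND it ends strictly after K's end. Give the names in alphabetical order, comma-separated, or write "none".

F

Conditions: its end is no earlier than R's start (X.end >= 410) AND its end is strictly after K's end (X.end > 496).
B: end 354 >= 410? ✗; end 354 > 496? ✗ → no.
E: end 388 >= 410? ✗; end 388 > 496? ✗ → no.
F: end 565 >= 410? ✓; end 565 > 496? ✓ → yes.
H: end 403 >= 410? ✗; end 403 > 496? ✗ → no.
J: end 182 >= 410? ✗; end 182 > 496? ✗ → no.
N: end 290 >= 410? ✗; end 290 > 496? ✗ → no.
Q: end 377 >= 410? ✗; end 377 > 496? ✗ → no.
V: end 427 >= 410? ✓; end 427 > 496? ✗ → no.
W: end 471 >= 410? ✓; end 471 > 496? ✗ → no.
Result: F.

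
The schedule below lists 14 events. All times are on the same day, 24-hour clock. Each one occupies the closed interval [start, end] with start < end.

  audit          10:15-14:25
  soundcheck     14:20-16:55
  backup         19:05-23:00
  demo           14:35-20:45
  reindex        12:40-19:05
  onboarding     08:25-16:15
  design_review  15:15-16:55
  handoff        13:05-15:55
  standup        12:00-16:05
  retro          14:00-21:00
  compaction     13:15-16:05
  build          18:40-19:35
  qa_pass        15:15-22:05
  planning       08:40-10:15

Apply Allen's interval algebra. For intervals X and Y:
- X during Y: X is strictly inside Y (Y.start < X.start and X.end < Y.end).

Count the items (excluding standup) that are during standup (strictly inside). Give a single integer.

Target standup = [12:00, 16:05].
audit [10:15, 14:25] → overlaps → no.
backup [19:05, 23:00] → after → no.
build [18:40, 19:35] → after → no.
compaction [13:15, 16:05] → finishes → no.
demo [14:35, 20:45] → overlapped-by → no.
design_review [15:15, 16:55] → overlapped-by → no.
handoff [13:05, 15:55] → during → counts.
onboarding [08:25, 16:15] → contains → no.
planning [08:40, 10:15] → before → no.
qa_pass [15:15, 22:05] → overlapped-by → no.
reindex [12:40, 19:05] → overlapped-by → no.
retro [14:00, 21:00] → overlapped-by → no.
soundcheck [14:20, 16:55] → overlapped-by → no.
Total: 1.

1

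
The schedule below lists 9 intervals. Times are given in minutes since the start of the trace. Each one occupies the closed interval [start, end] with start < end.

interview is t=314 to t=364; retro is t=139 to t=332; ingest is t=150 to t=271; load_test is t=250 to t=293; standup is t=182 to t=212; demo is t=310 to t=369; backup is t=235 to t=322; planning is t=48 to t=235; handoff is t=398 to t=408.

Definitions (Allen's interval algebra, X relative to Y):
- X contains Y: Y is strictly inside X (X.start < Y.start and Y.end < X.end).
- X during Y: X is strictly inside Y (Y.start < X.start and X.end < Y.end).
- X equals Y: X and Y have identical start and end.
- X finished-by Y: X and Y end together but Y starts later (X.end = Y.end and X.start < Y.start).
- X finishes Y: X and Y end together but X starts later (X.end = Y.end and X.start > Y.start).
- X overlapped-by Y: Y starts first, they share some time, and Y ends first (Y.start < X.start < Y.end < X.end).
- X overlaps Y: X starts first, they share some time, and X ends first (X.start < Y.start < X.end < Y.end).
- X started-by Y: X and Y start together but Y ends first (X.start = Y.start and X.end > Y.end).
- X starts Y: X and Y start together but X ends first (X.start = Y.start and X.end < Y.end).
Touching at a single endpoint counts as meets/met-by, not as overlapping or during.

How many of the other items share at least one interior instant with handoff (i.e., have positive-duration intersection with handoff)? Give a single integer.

Target handoff = [t=398, t=408].
backup [t=235, t=322] → before → no.
demo [t=310, t=369] → before → no.
ingest [t=150, t=271] → before → no.
interview [t=314, t=364] → before → no.
load_test [t=250, t=293] → before → no.
planning [t=48, t=235] → before → no.
retro [t=139, t=332] → before → no.
standup [t=182, t=212] → before → no.
Total: 0.

0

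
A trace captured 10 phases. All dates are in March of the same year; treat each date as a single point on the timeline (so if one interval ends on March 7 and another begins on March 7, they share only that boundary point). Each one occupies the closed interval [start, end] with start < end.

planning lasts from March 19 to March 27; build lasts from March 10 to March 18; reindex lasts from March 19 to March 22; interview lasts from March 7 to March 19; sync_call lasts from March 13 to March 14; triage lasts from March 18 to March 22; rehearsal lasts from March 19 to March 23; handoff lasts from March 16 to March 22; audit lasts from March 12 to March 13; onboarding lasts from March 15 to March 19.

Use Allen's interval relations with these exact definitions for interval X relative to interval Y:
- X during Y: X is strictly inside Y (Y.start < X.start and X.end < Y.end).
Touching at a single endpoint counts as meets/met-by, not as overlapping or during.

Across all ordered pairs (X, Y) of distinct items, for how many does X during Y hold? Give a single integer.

5

Checking all 90 ordered pairs for relation 'during'; matching pairs in alphabetical order:
(audit, build): audit during build ✓
(audit, interview): audit during interview ✓
(build, interview): build during interview ✓
(sync_call, build): sync_call during build ✓
(sync_call, interview): sync_call during interview ✓
Count: 5.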